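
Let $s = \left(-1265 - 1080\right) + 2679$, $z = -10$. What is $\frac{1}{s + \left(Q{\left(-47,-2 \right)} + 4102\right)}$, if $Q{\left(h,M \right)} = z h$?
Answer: $\frac{1}{4906} \approx 0.00020383$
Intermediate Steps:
$s = 334$ ($s = -2345 + 2679 = 334$)
$Q{\left(h,M \right)} = - 10 h$
$\frac{1}{s + \left(Q{\left(-47,-2 \right)} + 4102\right)} = \frac{1}{334 + \left(\left(-10\right) \left(-47\right) + 4102\right)} = \frac{1}{334 + \left(470 + 4102\right)} = \frac{1}{334 + 4572} = \frac{1}{4906}$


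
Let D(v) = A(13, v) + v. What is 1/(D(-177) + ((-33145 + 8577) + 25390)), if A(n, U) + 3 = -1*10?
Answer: 1/632 ≈ 0.0015823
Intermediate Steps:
A(n, U) = -13 (A(n, U) = -3 - 1*10 = -3 - 10 = -13)
D(v) = -13 + v
1/(D(-177) + ((-33145 + 8577) + 25390)) = 1/((-13 - 177) + ((-33145 + 8577) + 25390)) = 1/(-190 + (-24568 + 25390)) = 1/(-190 + 822) = 1/632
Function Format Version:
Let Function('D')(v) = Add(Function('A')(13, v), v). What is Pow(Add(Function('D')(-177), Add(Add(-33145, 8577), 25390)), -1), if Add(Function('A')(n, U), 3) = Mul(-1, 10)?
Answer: Rational(1, 632) ≈ 0.0015823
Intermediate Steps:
Function('A')(n, U) = -13 (Function('A')(n, U) = Add(-3, Mul(-1, 10)) = Add(-3, -10) = -13)
Function('D')(v) = Add(-13, v)
Pow(Add(Function('D')(-177), Add(Add(-33145, 8577), 25390)), -1) = Pow(Add(Add(-13, -177), Add(Add(-33145, 8577), 25390)), -1) = Pow(Add(-190, Add(-24568, 25390)), -1) = Pow(Add(-190, 822), -1) = Pow(632, -1) = Rational(1, 632)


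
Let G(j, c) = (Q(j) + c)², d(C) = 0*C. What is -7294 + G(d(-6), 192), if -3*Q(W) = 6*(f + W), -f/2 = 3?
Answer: 34322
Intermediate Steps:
f = -6 (f = -2*3 = -6)
d(C) = 0
Q(W) = 12 - 2*W (Q(W) = -2*(-6 + W) = -(-36 + 6*W)/3 = 12 - 2*W)
G(j, c) = (12 + c - 2*j)² (G(j, c) = ((12 - 2*j) + c)² = (12 + c - 2*j)²)
-7294 + G(d(-6), 192) = -7294 + (12 + 192 - 2*0)² = -7294 + (12 + 192 + 0)² = -7294 + 204² = -7294 + 41616 = 34322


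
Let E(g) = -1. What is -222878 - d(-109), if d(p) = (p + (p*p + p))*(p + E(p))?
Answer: 1060052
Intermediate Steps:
d(p) = (-1 + p)*(p**2 + 2*p) (d(p) = (p + (p*p + p))*(p - 1) = (p + (p**2 + p))*(-1 + p) = (p + (p + p**2))*(-1 + p) = (p**2 + 2*p)*(-1 + p) = (-1 + p)*(p**2 + 2*p))
-222878 - d(-109) = -222878 - (-109)*(-2 - 109 + (-109)**2) = -222878 - (-109)*(-2 - 109 + 11881) = -222878 - (-109)*11770 = -222878 - 1*(-1282930) = -222878 + 1282930 = 1060052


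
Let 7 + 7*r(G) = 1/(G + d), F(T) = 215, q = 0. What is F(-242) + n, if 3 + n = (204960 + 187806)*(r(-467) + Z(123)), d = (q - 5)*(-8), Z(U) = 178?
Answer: 207794271500/2989 ≈ 6.9520e+7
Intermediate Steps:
d = 40 (d = (0 - 5)*(-8) = -5*(-8) = 40)
r(G) = -1 + 1/(7*(40 + G)) (r(G) = -1 + 1/(7*(G + 40)) = -1 + 1/(7*(40 + G)))
n = 207793628865/2989 (n = -3 + (204960 + 187806)*((-279/7 - 1*(-467))/(40 - 467) + 178) = -3 + 392766*((-279/7 + 467)/(-427) + 178) = -3 + 392766*(-1/427*2990/7 + 178) = -3 + 392766*(-2990/2989 + 178) = -3 + 392766*(529052/2989) = -3 + 207793637832/2989 = 207793628865/2989 ≈ 6.9519e+7)
F(-242) + n = 215 + 207793628865/2989 = 207794271500/2989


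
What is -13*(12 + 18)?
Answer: -390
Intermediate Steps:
-13*(12 + 18) = -13*30 = -390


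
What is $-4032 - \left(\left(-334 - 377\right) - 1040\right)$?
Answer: $-2281$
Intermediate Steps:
$-4032 - \left(\left(-334 - 377\right) - 1040\right) = -4032 - \left(-711 - 1040\right) = -4032 - -1751 = -4032 + 1751 = -2281$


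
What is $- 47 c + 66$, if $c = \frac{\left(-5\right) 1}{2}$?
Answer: $\frac{367}{2} \approx 183.5$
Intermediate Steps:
$c = - \frac{5}{2}$ ($c = \left(-5\right) \frac{1}{2} = - \frac{5}{2} \approx -2.5$)
$- 47 c + 66 = \left(-47\right) \left(- \frac{5}{2}\right) + 66 = \frac{235}{2} + 66 = \frac{367}{2}$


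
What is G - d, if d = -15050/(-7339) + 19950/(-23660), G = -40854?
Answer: -101344692313/2480582 ≈ -40855.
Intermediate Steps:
d = 2995285/2480582 (d = -15050*(-1/7339) + 19950*(-1/23660) = 15050/7339 - 285/338 = 2995285/2480582 ≈ 1.2075)
G - d = -40854 - 1*2995285/2480582 = -40854 - 2995285/2480582 = -101344692313/2480582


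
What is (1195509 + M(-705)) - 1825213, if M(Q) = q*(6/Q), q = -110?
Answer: -29596044/47 ≈ -6.2970e+5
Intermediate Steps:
M(Q) = -660/Q
(1195509 + M(-705)) - 1825213 = (1195509 - 660/(-705)) - 1825213 = (1195509 - 660*(-1/705)) - 1825213 = (1195509 + 44/47) - 1825213 = 56188967/47 - 1825213 = -29596044/47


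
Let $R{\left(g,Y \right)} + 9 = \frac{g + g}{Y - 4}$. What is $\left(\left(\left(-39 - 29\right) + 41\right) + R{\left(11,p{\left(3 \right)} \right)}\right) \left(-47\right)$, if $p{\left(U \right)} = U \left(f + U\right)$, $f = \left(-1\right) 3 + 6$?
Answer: $\frac{11327}{7} \approx 1618.1$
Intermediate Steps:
$f = 3$ ($f = -3 + 6 = 3$)
$p{\left(U \right)} = U \left(3 + U\right)$
$R{\left(g,Y \right)} = -9 + \frac{2 g}{-4 + Y}$ ($R{\left(g,Y \right)} = -9 + \frac{g + g}{Y - 4} = -9 + \frac{2 g}{-4 + Y}$)
$\left(\left(\left(-39 - 29\right) + 41\right) + R{\left(11,p{\left(3 \right)} \right)}\right) \left(-47\right) = \left(\left(\left(-39 - 29\right) + 41\right) + \frac{36 - 9 \cdot 3 \left(3 + 3\right) + 2 \cdot 11}{-4 + 3 \left(3 + 3\right)}\right) \left(-47\right) = \left(\left(-68 + 41\right) + \frac{36 - 9 \cdot 3 \cdot 6 + 22}{-4 + 3 \cdot 6}\right) \left(-47\right) = \left(-27 + \frac{36 - 162 + 22}{-4 + 18}\right) \left(-47\right) = \left(-27 + \frac{36 - 162 + 22}{14}\right) \left(-47\right) = \left(-27 + \frac{1}{14} \left(-104\right)\right) \left(-47\right) = \left(-27 - \frac{52}{7}\right) \left(-47\right) = \left(- \frac{241}{7}\right) \left(-47\right) = \frac{11327}{7}$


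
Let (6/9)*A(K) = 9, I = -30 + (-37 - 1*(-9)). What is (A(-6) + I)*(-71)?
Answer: 6319/2 ≈ 3159.5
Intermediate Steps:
I = -58 (I = -30 + (-37 + 9) = -30 - 28 = -58)
A(K) = 27/2 (A(K) = (3/2)*9 = 27/2)
(A(-6) + I)*(-71) = (27/2 - 58)*(-71) = -89/2*(-71) = 6319/2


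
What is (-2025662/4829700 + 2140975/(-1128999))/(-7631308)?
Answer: 701513184991/2311746396367341800 ≈ 3.0346e-7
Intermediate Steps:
(-2025662/4829700 + 2140975/(-1128999))/(-7631308) = (-2025662*1/4829700 + 2140975*(-1/1128999))*(-1/7631308) = (-1012831/2414850 - 2140975/1128999)*(-1/7631308) = -701513184991/302929248350*(-1/7631308) = 701513184991/2311746396367341800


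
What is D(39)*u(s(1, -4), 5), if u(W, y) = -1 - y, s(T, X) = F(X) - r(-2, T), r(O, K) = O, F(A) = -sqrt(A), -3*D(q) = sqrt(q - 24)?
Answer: 2*sqrt(15) ≈ 7.7460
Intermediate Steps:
D(q) = -sqrt(-24 + q)/3 (D(q) = -sqrt(q - 24)/3 = -sqrt(-24 + q)/3)
s(T, X) = 2 - sqrt(X) (s(T, X) = -sqrt(X) - 1*(-2) = -sqrt(X) + 2 = 2 - sqrt(X))
D(39)*u(s(1, -4), 5) = (-sqrt(-24 + 39)/3)*(-1 - 1*5) = (-sqrt(15)/3)*(-1 - 5) = -sqrt(15)/3*(-6) = 2*sqrt(15)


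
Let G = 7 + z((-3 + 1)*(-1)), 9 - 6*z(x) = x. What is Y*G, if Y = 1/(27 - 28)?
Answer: -49/6 ≈ -8.1667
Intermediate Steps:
z(x) = 3/2 - x/6
G = 49/6 (G = 7 + (3/2 - (-3 + 1)*(-1)/6) = 7 + (3/2 - (-1)*(-1)/3) = 7 + (3/2 - ⅙*2) = 7 + (3/2 - ⅓) = 7 + 7/6 = 49/6 ≈ 8.1667)
Y = -1 (Y = 1/(-1) = -1)
Y*G = -1*49/6 = -49/6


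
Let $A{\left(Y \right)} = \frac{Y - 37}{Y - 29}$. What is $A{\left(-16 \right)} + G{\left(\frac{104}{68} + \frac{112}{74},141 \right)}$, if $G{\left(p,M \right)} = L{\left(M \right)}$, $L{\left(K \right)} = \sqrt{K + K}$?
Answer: $\frac{53}{45} + \sqrt{282} \approx 17.971$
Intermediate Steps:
$A{\left(Y \right)} = \frac{-37 + Y}{-29 + Y}$
$L{\left(K \right)} = \sqrt{2} \sqrt{K}$ ($L{\left(K \right)} = \sqrt{2 K} = \sqrt{2} \sqrt{K}$)
$G{\left(p,M \right)} = \sqrt{2} \sqrt{M}$
$A{\left(-16 \right)} + G{\left(\frac{104}{68} + \frac{112}{74},141 \right)} = \frac{-37 - 16}{-29 - 16} + \sqrt{2} \sqrt{141} = \frac{1}{-45} \left(-53\right) + \sqrt{282} = \left(- \frac{1}{45}\right) \left(-53\right) + \sqrt{282} = \frac{53}{45} + \sqrt{282}$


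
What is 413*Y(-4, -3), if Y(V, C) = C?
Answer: -1239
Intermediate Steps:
413*Y(-4, -3) = 413*(-3) = -1239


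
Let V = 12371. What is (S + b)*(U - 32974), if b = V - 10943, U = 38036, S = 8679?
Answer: 51161634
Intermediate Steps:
b = 1428 (b = 12371 - 10943 = 1428)
(S + b)*(U - 32974) = (8679 + 1428)*(38036 - 32974) = 10107*5062 = 51161634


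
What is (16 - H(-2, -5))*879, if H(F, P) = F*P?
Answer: 5274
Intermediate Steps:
(16 - H(-2, -5))*879 = (16 - (-2)*(-5))*879 = (16 - 1*10)*879 = (16 - 10)*879 = 6*879 = 5274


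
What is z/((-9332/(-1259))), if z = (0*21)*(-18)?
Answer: 0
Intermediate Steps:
z = 0 (z = 0*(-18) = 0)
z/((-9332/(-1259))) = 0/((-9332/(-1259))) = 0/((-9332*(-1/1259))) = 0/(9332/1259) = 0*(1259/9332) = 0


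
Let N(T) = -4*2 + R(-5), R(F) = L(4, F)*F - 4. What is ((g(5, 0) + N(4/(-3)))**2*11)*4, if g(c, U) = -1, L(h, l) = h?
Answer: 47916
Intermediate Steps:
R(F) = -4 + 4*F (R(F) = 4*F - 4 = -4 + 4*F)
N(T) = -32 (N(T) = -4*2 + (-4 + 4*(-5)) = -8 + (-4 - 20) = -8 - 24 = -32)
((g(5, 0) + N(4/(-3)))**2*11)*4 = ((-1 - 32)**2*11)*4 = ((-33)**2*11)*4 = (1089*11)*4 = 11979*4 = 47916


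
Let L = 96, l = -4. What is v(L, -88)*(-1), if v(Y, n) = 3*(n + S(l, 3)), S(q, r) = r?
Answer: 255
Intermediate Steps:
v(Y, n) = 9 + 3*n (v(Y, n) = 3*(n + 3) = 3*(3 + n) = 9 + 3*n)
v(L, -88)*(-1) = (9 + 3*(-88))*(-1) = (9 - 264)*(-1) = -255*(-1) = 255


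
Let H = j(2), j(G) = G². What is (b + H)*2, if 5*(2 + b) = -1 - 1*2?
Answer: 14/5 ≈ 2.8000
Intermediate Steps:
H = 4 (H = 2² = 4)
b = -13/5 (b = -2 + (-1 - 1*2)/5 = -2 + (-1 - 2)/5 = -2 + (⅕)*(-3) = -2 - ⅗ = -13/5 ≈ -2.6000)
(b + H)*2 = (-13/5 + 4)*2 = (7/5)*2 = 14/5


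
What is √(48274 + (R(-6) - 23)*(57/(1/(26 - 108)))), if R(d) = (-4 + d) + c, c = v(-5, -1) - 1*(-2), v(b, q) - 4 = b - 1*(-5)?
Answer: 2*√43618 ≈ 417.70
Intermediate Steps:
v(b, q) = 9 + b (v(b, q) = 4 + (b - 1*(-5)) = 4 + (b + 5) = 4 + (5 + b) = 9 + b)
c = 6 (c = (9 - 5) - 1*(-2) = 4 + 2 = 6)
R(d) = 2 + d (R(d) = (-4 + d) + 6 = 2 + d)
√(48274 + (R(-6) - 23)*(57/(1/(26 - 108)))) = √(48274 + ((2 - 6) - 23)*(57/(1/(26 - 108)))) = √(48274 + (-4 - 23)*(57/(1/(-82)))) = √(48274 - 1539/(-1/82)) = √(48274 - 1539*(-82)) = √(48274 - 27*(-4674)) = √(48274 + 126198) = √174472 = 2*√43618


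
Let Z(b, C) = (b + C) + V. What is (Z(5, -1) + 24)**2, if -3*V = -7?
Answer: 8281/9 ≈ 920.11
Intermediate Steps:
V = 7/3 (V = -1/3*(-7) = 7/3 ≈ 2.3333)
Z(b, C) = 7/3 + C + b (Z(b, C) = (b + C) + 7/3 = (C + b) + 7/3 = 7/3 + C + b)
(Z(5, -1) + 24)**2 = ((7/3 - 1 + 5) + 24)**2 = (19/3 + 24)**2 = (91/3)**2 = 8281/9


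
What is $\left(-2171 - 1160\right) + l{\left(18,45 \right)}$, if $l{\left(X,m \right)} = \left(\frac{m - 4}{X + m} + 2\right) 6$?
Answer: $- \frac{69617}{21} \approx -3315.1$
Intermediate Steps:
$l{\left(X,m \right)} = 12 + \frac{6 \left(-4 + m\right)}{X + m}$ ($l{\left(X,m \right)} = \left(\frac{-4 + m}{X + m} + 2\right) 6 = \left(2 + \frac{-4 + m}{X + m}\right) 6 = 12 + \frac{6 \left(-4 + m\right)}{X + m}$)
$\left(-2171 - 1160\right) + l{\left(18,45 \right)} = \left(-2171 - 1160\right) + \frac{6 \left(-4 + 2 \cdot 18 + 3 \cdot 45\right)}{18 + 45} = -3331 + \frac{6 \left(-4 + 36 + 135\right)}{63} = -3331 + 6 \cdot \frac{1}{63} \cdot 167 = -3331 + \frac{334}{21} = - \frac{69617}{21}$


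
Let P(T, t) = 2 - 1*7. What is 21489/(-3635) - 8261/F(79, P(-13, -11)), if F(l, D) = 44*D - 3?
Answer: 25236688/810605 ≈ 31.133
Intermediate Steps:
P(T, t) = -5 (P(T, t) = 2 - 7 = -5)
F(l, D) = -3 + 44*D
21489/(-3635) - 8261/F(79, P(-13, -11)) = 21489/(-3635) - 8261/(-3 + 44*(-5)) = 21489*(-1/3635) - 8261/(-3 - 220) = -21489/3635 - 8261/(-223) = -21489/3635 - 8261*(-1/223) = -21489/3635 + 8261/223 = 25236688/810605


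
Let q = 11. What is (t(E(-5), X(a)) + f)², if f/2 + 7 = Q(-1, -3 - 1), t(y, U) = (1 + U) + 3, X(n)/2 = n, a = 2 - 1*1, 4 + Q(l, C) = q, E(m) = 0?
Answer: 36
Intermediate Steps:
Q(l, C) = 7 (Q(l, C) = -4 + 11 = 7)
a = 1 (a = 2 - 1 = 1)
X(n) = 2*n
t(y, U) = 4 + U
f = 0 (f = -14 + 2*7 = -14 + 14 = 0)
(t(E(-5), X(a)) + f)² = ((4 + 2*1) + 0)² = ((4 + 2) + 0)² = (6 + 0)² = 6² = 36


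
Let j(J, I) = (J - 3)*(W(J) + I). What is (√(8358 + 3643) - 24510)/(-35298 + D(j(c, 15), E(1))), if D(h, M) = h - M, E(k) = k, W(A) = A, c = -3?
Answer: 24510/35371 - √12001/35371 ≈ 0.68984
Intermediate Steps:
j(J, I) = (-3 + J)*(I + J) (j(J, I) = (J - 3)*(J + I) = (-3 + J)*(I + J))
(√(8358 + 3643) - 24510)/(-35298 + D(j(c, 15), E(1))) = (√(8358 + 3643) - 24510)/(-35298 + (((-3)² - 3*15 - 3*(-3) + 15*(-3)) - 1*1)) = (√12001 - 24510)/(-35298 + ((9 - 45 + 9 - 45) - 1)) = (-24510 + √12001)/(-35298 + (-72 - 1)) = (-24510 + √12001)/(-35298 - 73) = (-24510 + √12001)/(-35371) = (-24510 + √12001)*(-1/35371) = 24510/35371 - √12001/35371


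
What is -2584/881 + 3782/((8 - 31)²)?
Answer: 1965006/466049 ≈ 4.2163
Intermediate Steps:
-2584/881 + 3782/((8 - 31)²) = -2584*1/881 + 3782/((-23)²) = -2584/881 + 3782/529 = 1965006/466049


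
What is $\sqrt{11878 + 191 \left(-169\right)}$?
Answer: $i \sqrt{20401} \approx 142.83 i$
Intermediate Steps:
$\sqrt{11878 + 191 \left(-169\right)} = \sqrt{11878 - 32279} = \sqrt{-20401} = i \sqrt{20401}$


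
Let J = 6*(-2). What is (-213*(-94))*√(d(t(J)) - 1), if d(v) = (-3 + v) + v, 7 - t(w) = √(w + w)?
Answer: 20022*√(10 - 4*I*√6) ≈ 69358.0 - 28315.0*I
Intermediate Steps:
J = -12
t(w) = 7 - √2*√w (t(w) = 7 - √(w + w) = 7 - √(2*w) = 7 - √2*√w)
d(v) = -3 + 2*v
(-213*(-94))*√(d(t(J)) - 1) = (-213*(-94))*√((-3 + 2*(7 - √2*√(-12))) - 1) = 20022*√((-3 + 2*(7 - √2*2*I*√3)) - 1) = 20022*√((-3 + 2*(7 - 2*I*√6)) - 1) = 20022*√((-3 + (14 - 4*I*√6)) - 1) = 20022*√((11 - 4*I*√6) - 1) = 20022*√(10 - 4*I*√6)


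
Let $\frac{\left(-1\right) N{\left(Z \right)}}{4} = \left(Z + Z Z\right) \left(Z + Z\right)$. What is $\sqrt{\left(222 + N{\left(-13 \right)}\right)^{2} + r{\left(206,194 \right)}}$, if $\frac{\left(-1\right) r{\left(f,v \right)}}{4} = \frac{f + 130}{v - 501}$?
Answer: $\frac{2 \sqrt{6372903443673}}{307} \approx 16446.0$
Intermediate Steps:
$N{\left(Z \right)} = - 8 Z \left(Z + Z^{2}\right)$ ($N{\left(Z \right)} = - 4 \left(Z + Z Z\right) \left(Z + Z\right) = - 4 \left(Z + Z^{2}\right) 2 Z = - 4 \cdot 2 Z \left(Z + Z^{2}\right) = - 8 Z \left(Z + Z^{2}\right)$)
$r{\left(f,v \right)} = - \frac{4 \left(130 + f\right)}{-501 + v}$ ($r{\left(f,v \right)} = - 4 \frac{f + 130}{v - 501} = - 4 \frac{130 + f}{-501 + v} = - \frac{4 \left(130 + f\right)}{-501 + v}$)
$\sqrt{\left(222 + N{\left(-13 \right)}\right)^{2} + r{\left(206,194 \right)}} = \sqrt{\left(222 + 8 \left(-13\right)^{2} \left(-1 - -13\right)\right)^{2} + \frac{4 \left(-130 - 206\right)}{-501 + 194}} = \sqrt{\left(222 + 8 \cdot 169 \left(-1 + 13\right)\right)^{2} + \frac{4 \left(-130 - 206\right)}{-307}} = \sqrt{\left(222 + 8 \cdot 169 \cdot 12\right)^{2} + 4 \left(- \frac{1}{307}\right) \left(-336\right)} = \sqrt{\left(222 + 16224\right)^{2} + \frac{1344}{307}} = \sqrt{16446^{2} + \frac{1344}{307}} = \sqrt{270470916 + \frac{1344}{307}} = \sqrt{\frac{83034572556}{307}} = \frac{2 \sqrt{6372903443673}}{307}$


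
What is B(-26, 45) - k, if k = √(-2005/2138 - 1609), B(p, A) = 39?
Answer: 39 - I*√7359096486/2138 ≈ 39.0 - 40.124*I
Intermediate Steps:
k = I*√7359096486/2138 (k = √(-2005*1/2138 - 1609) = √(-2005/2138 - 1609) = √(-3442047/2138) = I*√7359096486/2138 ≈ 40.124*I)
B(-26, 45) - k = 39 - I*√7359096486/2138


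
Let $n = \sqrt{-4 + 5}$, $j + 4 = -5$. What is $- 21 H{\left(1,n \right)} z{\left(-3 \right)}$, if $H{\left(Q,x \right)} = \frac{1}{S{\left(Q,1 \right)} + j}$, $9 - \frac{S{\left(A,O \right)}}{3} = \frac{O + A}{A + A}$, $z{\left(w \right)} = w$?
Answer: $\frac{21}{5} \approx 4.2$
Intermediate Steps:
$j = -9$ ($j = -4 - 5 = -9$)
$n = 1$ ($n = \sqrt{1} = 1$)
$S{\left(A,O \right)} = 27 - \frac{3 \left(A + O\right)}{2 A}$ ($S{\left(A,O \right)} = 27 - 3 \frac{O + A}{A + A} = 27 - 3 \frac{A + O}{2 A} = 27 - \frac{3 \left(A + O\right)}{2 A}$)
$H{\left(Q,x \right)} = \frac{1}{-9 + \frac{3 \left(-1 + 17 Q\right)}{2 Q}}$ ($H{\left(Q,x \right)} = \frac{1}{\frac{3 \left(\left(-1\right) 1 + 17 Q\right)}{2 Q} - 9} = \frac{1}{\frac{3 \left(-1 + 17 Q\right)}{2 Q} - 9} = \frac{1}{-9 + \frac{3 \left(-1 + 17 Q\right)}{2 Q}}$)
$- 21 H{\left(1,n \right)} z{\left(-3 \right)} = - 21 \cdot \frac{2}{3} \cdot 1 \frac{1}{-1 + 11 \cdot 1} \left(-3\right) = - 21 \cdot \frac{2}{3} \cdot 1 \frac{1}{-1 + 11} \left(-3\right) = - 21 \cdot \frac{2}{3} \cdot 1 \cdot \frac{1}{10} \left(-3\right) = \left(-21\right) \frac{1}{15} \left(-3\right) = \left(- \frac{7}{5}\right) \left(-3\right) = \frac{21}{5}$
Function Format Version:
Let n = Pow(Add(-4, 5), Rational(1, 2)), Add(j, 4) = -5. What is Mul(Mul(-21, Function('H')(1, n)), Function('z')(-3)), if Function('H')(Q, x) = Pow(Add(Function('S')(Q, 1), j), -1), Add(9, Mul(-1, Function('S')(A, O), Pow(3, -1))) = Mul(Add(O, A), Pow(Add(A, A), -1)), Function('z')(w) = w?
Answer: Rational(21, 5) ≈ 4.2000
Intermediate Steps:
j = -9 (j = Add(-4, -5) = -9)
n = 1 (n = Pow(1, Rational(1, 2)) = 1)
Function('S')(A, O) = Add(27, Mul(Rational(-3, 2), Pow(A, -1), Add(A, O))) (Function('S')(A, O) = Add(27, Mul(-3, Mul(Add(O, A), Pow(Add(A, A), -1)))) = Add(27, Mul(-3, Mul(Add(A, O), Pow(Mul(2, A), -1)))) = Add(27, Mul(-3, Mul(Add(A, O), Mul(Rational(1, 2), Pow(A, -1))))) = Add(27, Mul(-3, Mul(Rational(1, 2), Pow(A, -1), Add(A, O)))) = Add(27, Mul(Rational(-3, 2), Pow(A, -1), Add(A, O))))
Function('H')(Q, x) = Pow(Add(-9, Mul(Rational(3, 2), Pow(Q, -1), Add(-1, Mul(17, Q)))), -1) (Function('H')(Q, x) = Pow(Add(Mul(Rational(3, 2), Pow(Q, -1), Add(Mul(-1, 1), Mul(17, Q))), -9), -1) = Pow(Add(Mul(Rational(3, 2), Pow(Q, -1), Add(-1, Mul(17, Q))), -9), -1) = Pow(Add(-9, Mul(Rational(3, 2), Pow(Q, -1), Add(-1, Mul(17, Q)))), -1))
Mul(Mul(-21, Function('H')(1, n)), Function('z')(-3)) = Mul(Mul(-21, Mul(Rational(2, 3), 1, Pow(Add(-1, Mul(11, 1)), -1))), -3) = Mul(Mul(-21, Mul(Rational(2, 3), 1, Pow(Add(-1, 11), -1))), -3) = Mul(Mul(-21, Mul(Rational(2, 3), 1, Pow(10, -1))), -3) = Mul(Mul(-21, Mul(Rational(2, 3), 1, Rational(1, 10))), -3) = Mul(Mul(-21, Rational(1, 15)), -3) = Mul(Rational(-7, 5), -3) = Rational(21, 5)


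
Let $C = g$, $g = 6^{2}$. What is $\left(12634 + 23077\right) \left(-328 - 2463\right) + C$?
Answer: $-99669365$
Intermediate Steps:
$g = 36$
$C = 36$
$\left(12634 + 23077\right) \left(-328 - 2463\right) + C = \left(12634 + 23077\right) \left(-328 - 2463\right) + 36 = 35711 \left(-2791\right) + 36 = -99669401 + 36 = -99669365$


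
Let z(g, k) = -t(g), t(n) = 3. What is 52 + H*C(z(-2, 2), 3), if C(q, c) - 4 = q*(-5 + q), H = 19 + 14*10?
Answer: 4504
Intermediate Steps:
z(g, k) = -3 (z(g, k) = -1*3 = -3)
H = 159 (H = 19 + 140 = 159)
C(q, c) = 4 + q*(-5 + q)
52 + H*C(z(-2, 2), 3) = 52 + 159*(4 + (-3)**2 - 5*(-3)) = 52 + 159*(4 + 9 + 15) = 52 + 159*28 = 52 + 4452 = 4504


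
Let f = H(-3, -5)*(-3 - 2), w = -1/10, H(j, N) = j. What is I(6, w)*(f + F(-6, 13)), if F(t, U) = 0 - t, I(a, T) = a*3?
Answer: 378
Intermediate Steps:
w = -1/10 (w = -1*1/10 = -1/10 ≈ -0.10000)
I(a, T) = 3*a
F(t, U) = -t
f = 15 (f = -3*(-3 - 2) = -3*(-5) = 15)
I(6, w)*(f + F(-6, 13)) = (3*6)*(15 - 1*(-6)) = 18*(15 + 6) = 18*21 = 378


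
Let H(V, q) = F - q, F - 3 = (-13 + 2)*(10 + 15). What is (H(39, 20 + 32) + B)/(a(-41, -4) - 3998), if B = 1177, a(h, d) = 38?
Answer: -853/3960 ≈ -0.21540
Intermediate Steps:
F = -272 (F = 3 + (-13 + 2)*(10 + 15) = 3 - 11*25 = 3 - 275 = -272)
H(V, q) = -272 - q
(H(39, 20 + 32) + B)/(a(-41, -4) - 3998) = ((-272 - (20 + 32)) + 1177)/(38 - 3998) = ((-272 - 1*52) + 1177)/(-3960) = ((-272 - 52) + 1177)*(-1/3960) = (-324 + 1177)*(-1/3960) = 853*(-1/3960) = -853/3960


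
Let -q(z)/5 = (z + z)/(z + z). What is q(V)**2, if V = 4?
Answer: 25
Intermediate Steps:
q(z) = -5 (q(z) = -5*(z + z)/(z + z) = -5*2*z/(2*z) = -5*2*z*1/(2*z) = -5*1 = -5)
q(V)**2 = (-5)**2 = 25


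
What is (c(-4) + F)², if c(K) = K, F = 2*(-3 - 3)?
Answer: 256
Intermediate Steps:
F = -12 (F = 2*(-6) = -12)
(c(-4) + F)² = (-4 - 12)² = (-16)² = 256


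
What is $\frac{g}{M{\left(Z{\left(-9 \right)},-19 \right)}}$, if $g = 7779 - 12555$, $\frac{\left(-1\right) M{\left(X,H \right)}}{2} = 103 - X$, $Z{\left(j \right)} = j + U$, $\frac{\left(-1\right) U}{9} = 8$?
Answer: $\frac{597}{46} \approx 12.978$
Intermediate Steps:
$U = -72$ ($U = \left(-9\right) 8 = -72$)
$Z{\left(j \right)} = -72 + j$ ($Z{\left(j \right)} = j - 72 = -72 + j$)
$M{\left(X,H \right)} = -206 + 2 X$ ($M{\left(X,H \right)} = - 2 \left(103 - X\right) = -206 + 2 X$)
$g = -4776$ ($g = 7779 - 12555 = -4776$)
$\frac{g}{M{\left(Z{\left(-9 \right)},-19 \right)}} = - \frac{4776}{-206 + 2 \left(-72 - 9\right)} = - \frac{4776}{-206 + 2 \left(-81\right)} = - \frac{4776}{-206 - 162} = - \frac{4776}{-368} = \left(-4776\right) \left(- \frac{1}{368}\right) = \frac{597}{46}$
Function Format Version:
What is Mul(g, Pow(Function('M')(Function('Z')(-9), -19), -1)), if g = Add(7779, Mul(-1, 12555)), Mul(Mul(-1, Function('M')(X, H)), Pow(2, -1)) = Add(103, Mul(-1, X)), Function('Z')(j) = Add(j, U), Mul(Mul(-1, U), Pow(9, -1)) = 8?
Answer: Rational(597, 46) ≈ 12.978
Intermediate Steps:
U = -72 (U = Mul(-9, 8) = -72)
Function('Z')(j) = Add(-72, j) (Function('Z')(j) = Add(j, -72) = Add(-72, j))
Function('M')(X, H) = Add(-206, Mul(2, X)) (Function('M')(X, H) = Mul(-2, Add(103, Mul(-1, X))) = Add(-206, Mul(2, X)))
g = -4776 (g = Add(7779, -12555) = -4776)
Mul(g, Pow(Function('M')(Function('Z')(-9), -19), -1)) = Mul(-4776, Pow(Add(-206, Mul(2, Add(-72, -9))), -1)) = Mul(-4776, Pow(Add(-206, Mul(2, -81)), -1)) = Mul(-4776, Pow(Add(-206, -162), -1)) = Mul(-4776, Pow(-368, -1)) = Mul(-4776, Rational(-1, 368)) = Rational(597, 46)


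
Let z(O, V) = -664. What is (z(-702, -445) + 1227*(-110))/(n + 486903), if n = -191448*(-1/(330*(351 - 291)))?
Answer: -18649675/66950492 ≈ -0.27856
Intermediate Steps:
n = 2659/275 (n = -191448/((-330*60)) = -191448/(-19800) = -191448*(-1/19800) = 2659/275 ≈ 9.6691)
(z(-702, -445) + 1227*(-110))/(n + 486903) = (-664 + 1227*(-110))/(2659/275 + 486903) = (-664 - 134970)/(133900984/275) = -135634*275/133900984 = -18649675/66950492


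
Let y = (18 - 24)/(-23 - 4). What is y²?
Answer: 4/81 ≈ 0.049383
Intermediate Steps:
y = 2/9 (y = -6/(-27) = -6*(-1/27) = 2/9 ≈ 0.22222)
y² = (2/9)² = 4/81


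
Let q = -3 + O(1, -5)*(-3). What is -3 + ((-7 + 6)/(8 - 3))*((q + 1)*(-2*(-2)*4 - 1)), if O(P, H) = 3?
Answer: 30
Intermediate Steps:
q = -12 (q = -3 + 3*(-3) = -3 - 9 = -12)
-3 + ((-7 + 6)/(8 - 3))*((q + 1)*(-2*(-2)*4 - 1)) = -3 + ((-7 + 6)/(8 - 3))*((-12 + 1)*(-2*(-2)*4 - 1)) = -3 + (-1/5)*(-11*(4*4 - 1)) = -3 + (-1*⅕)*(-11*(16 - 1)) = -3 - (-11)*15/5 = -3 - ⅕*(-165) = -3 + 33 = 30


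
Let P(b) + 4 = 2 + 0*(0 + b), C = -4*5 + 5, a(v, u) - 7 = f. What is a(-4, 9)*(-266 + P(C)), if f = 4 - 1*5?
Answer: -1608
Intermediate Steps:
f = -1 (f = 4 - 5 = -1)
a(v, u) = 6 (a(v, u) = 7 - 1 = 6)
C = -15 (C = -20 + 5 = -15)
P(b) = -2 (P(b) = -4 + (2 + 0*(0 + b)) = -4 + (2 + 0*b) = -4 + (2 + 0) = -4 + 2 = -2)
a(-4, 9)*(-266 + P(C)) = 6*(-266 - 2) = 6*(-268) = -1608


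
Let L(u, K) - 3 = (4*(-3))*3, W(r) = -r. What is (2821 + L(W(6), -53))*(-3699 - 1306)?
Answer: -13953940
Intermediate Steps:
L(u, K) = -33 (L(u, K) = 3 + (4*(-3))*3 = 3 - 12*3 = 3 - 36 = -33)
(2821 + L(W(6), -53))*(-3699 - 1306) = (2821 - 33)*(-3699 - 1306) = 2788*(-5005) = -13953940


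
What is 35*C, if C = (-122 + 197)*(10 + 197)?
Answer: 543375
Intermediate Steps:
C = 15525 (C = 75*207 = 15525)
35*C = 35*15525 = 543375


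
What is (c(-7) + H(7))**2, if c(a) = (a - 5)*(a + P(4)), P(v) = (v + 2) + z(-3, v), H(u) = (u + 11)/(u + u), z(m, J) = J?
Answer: 59049/49 ≈ 1205.1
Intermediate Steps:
H(u) = (11 + u)/(2*u) (H(u) = (11 + u)/((2*u)) = (11 + u)*(1/(2*u)) = (11 + u)/(2*u))
P(v) = 2 + 2*v (P(v) = (v + 2) + v = (2 + v) + v = 2 + 2*v)
c(a) = (-5 + a)*(10 + a) (c(a) = (a - 5)*(a + (2 + 2*4)) = (-5 + a)*(a + (2 + 8)) = (-5 + a)*(a + 10) = (-5 + a)*(10 + a))
(c(-7) + H(7))**2 = ((-50 + (-7)**2 + 5*(-7)) + (1/2)*(11 + 7)/7)**2 = ((-50 + 49 - 35) + (1/2)*(1/7)*18)**2 = (-36 + 9/7)**2 = (-243/7)**2 = 59049/49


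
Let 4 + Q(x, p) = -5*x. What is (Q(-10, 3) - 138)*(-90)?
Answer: 8280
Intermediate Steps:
Q(x, p) = -4 - 5*x
(Q(-10, 3) - 138)*(-90) = ((-4 - 5*(-10)) - 138)*(-90) = ((-4 + 50) - 138)*(-90) = (46 - 138)*(-90) = -92*(-90) = 8280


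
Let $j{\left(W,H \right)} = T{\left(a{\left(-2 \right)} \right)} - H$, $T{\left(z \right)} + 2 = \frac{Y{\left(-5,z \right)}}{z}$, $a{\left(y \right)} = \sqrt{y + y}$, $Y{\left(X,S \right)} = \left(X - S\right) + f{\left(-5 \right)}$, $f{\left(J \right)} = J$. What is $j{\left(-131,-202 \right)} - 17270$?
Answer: $-17071 + 5 i \approx -17071.0 + 5.0 i$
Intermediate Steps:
$Y{\left(X,S \right)} = -5 + X - S$ ($Y{\left(X,S \right)} = \left(X - S\right) - 5 = -5 + X - S$)
$a{\left(y \right)} = \sqrt{2} \sqrt{y}$ ($a{\left(y \right)} = \sqrt{2 y} = \sqrt{2} \sqrt{y}$)
$T{\left(z \right)} = -2 + \frac{-10 - z}{z}$ ($T{\left(z \right)} = -2 + \frac{-5 - 5 - z}{z} = -2 + \frac{-10 - z}{z}$)
$j{\left(W,H \right)} = -3 - H + 5 i$ ($j{\left(W,H \right)} = \left(-3 - \frac{10}{\sqrt{2} \sqrt{-2}}\right) - H = \left(-3 - \frac{10}{\sqrt{2} i \sqrt{2}}\right) - H = \left(-3 - \frac{10}{2 i}\right) - H = \left(-3 - 10 \left(- \frac{i}{2}\right)\right) - H = \left(-3 + 5 i\right) - H = -3 - H + 5 i$)
$j{\left(-131,-202 \right)} - 17270 = \left(-3 - -202 + 5 i\right) - 17270 = \left(-3 + 202 + 5 i\right) - 17270 = \left(199 + 5 i\right) - 17270 = -17071 + 5 i$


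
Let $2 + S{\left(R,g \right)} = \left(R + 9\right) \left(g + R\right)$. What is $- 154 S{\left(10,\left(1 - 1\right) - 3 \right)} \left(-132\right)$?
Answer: $2662968$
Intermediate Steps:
$S{\left(R,g \right)} = -2 + \left(9 + R\right) \left(R + g\right)$ ($S{\left(R,g \right)} = -2 + \left(R + 9\right) \left(g + R\right) = -2 + \left(9 + R\right) \left(R + g\right)$)
$- 154 S{\left(10,\left(1 - 1\right) - 3 \right)} \left(-132\right) = - 154 \left(-2 + 10^{2} + 9 \cdot 10 + 9 \left(\left(1 - 1\right) - 3\right) + 10 \left(\left(1 - 1\right) - 3\right)\right) \left(-132\right) = - 154 \left(-2 + 100 + 90 + 9 \left(0 - 3\right) + 10 \left(0 - 3\right)\right) \left(-132\right) = - 154 \left(-2 + 100 + 90 + 9 \left(-3\right) + 10 \left(-3\right)\right) \left(-132\right) = - 154 \left(-2 + 100 + 90 - 27 - 30\right) \left(-132\right) = \left(-154\right) 131 \left(-132\right) = \left(-20174\right) \left(-132\right) = 2662968$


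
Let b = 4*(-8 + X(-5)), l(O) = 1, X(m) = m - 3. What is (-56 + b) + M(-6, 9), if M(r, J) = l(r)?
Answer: -119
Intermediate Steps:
X(m) = -3 + m
M(r, J) = 1
b = -64 (b = 4*(-8 + (-3 - 5)) = 4*(-8 - 8) = 4*(-16) = -64)
(-56 + b) + M(-6, 9) = (-56 - 64) + 1 = -120 + 1 = -119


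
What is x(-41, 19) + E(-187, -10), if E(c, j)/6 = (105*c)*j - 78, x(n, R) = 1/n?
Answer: 48282911/41 ≈ 1.1776e+6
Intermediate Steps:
E(c, j) = -468 + 630*c*j (E(c, j) = 6*((105*c)*j - 78) = 6*(105*c*j - 78) = 6*(-78 + 105*c*j) = -468 + 630*c*j)
x(-41, 19) + E(-187, -10) = 1/(-41) + (-468 + 630*(-187)*(-10)) = -1/41 + (-468 + 1178100) = -1/41 + 1177632 = 48282911/41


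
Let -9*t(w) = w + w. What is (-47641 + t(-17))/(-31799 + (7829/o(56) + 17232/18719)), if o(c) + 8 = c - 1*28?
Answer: 160509809300/105822125361 ≈ 1.5168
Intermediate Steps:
o(c) = -36 + c (o(c) = -8 + (c - 1*28) = -8 + (c - 28) = -8 + (-28 + c) = -36 + c)
t(w) = -2*w/9 (t(w) = -(w + w)/9 = -2*w/9)
(-47641 + t(-17))/(-31799 + (7829/o(56) + 17232/18719)) = (-47641 - 2/9*(-17))/(-31799 + (7829/(-36 + 56) + 17232/18719)) = (-47641 + 34/9)/(-31799 + (7829/20 + 17232*(1/18719))) = -428735/(9*(-31799 + (7829*(1/20) + 17232/18719))) = -428735/(9*(-31799 + (7829/20 + 17232/18719))) = -428735/(9*(-31799 + 146895691/374380)) = -428735/(9*(-11758013929/374380)) = -428735/9*(-374380/11758013929) = 160509809300/105822125361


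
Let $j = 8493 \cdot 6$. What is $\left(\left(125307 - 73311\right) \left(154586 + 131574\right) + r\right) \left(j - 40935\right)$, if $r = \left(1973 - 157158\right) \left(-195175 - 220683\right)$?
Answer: $795967515179070$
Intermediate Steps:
$j = 50958$
$r = 64534923730$ ($r = \left(-155185\right) \left(-415858\right) = 64534923730$)
$\left(\left(125307 - 73311\right) \left(154586 + 131574\right) + r\right) \left(j - 40935\right) = \left(\left(125307 - 73311\right) \left(154586 + 131574\right) + 64534923730\right) \left(50958 - 40935\right) = \left(51996 \cdot 286160 + 64534923730\right) 10023 = \left(14879175360 + 64534923730\right) 10023 = 79414099090 \cdot 10023 = 795967515179070$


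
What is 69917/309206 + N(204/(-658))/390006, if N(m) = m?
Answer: 1495192791191/6612472038774 ≈ 0.22612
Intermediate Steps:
69917/309206 + N(204/(-658))/390006 = 69917/309206 + (204/(-658))/390006 = 69917*(1/309206) + (204*(-1/658))*(1/390006) = 69917/309206 - 102/329*1/390006 = 69917/309206 - 17/21385329 = 1495192791191/6612472038774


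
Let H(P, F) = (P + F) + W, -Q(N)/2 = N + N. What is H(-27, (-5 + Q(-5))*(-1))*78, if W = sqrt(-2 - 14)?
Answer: -3276 + 312*I ≈ -3276.0 + 312.0*I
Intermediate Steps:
Q(N) = -4*N (Q(N) = -2*(N + N) = -4*N)
W = 4*I (W = sqrt(-16) = 4*I ≈ 4.0*I)
H(P, F) = F + P + 4*I (H(P, F) = (P + F) + 4*I = (F + P) + 4*I = F + P + 4*I)
H(-27, (-5 + Q(-5))*(-1))*78 = ((-5 - 4*(-5))*(-1) - 27 + 4*I)*78 = ((-5 + 20)*(-1) - 27 + 4*I)*78 = (15*(-1) - 27 + 4*I)*78 = (-15 - 27 + 4*I)*78 = (-42 + 4*I)*78 = -3276 + 312*I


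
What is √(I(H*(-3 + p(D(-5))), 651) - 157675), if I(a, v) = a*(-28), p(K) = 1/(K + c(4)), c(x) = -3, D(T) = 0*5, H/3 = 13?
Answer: 3*I*√17115 ≈ 392.47*I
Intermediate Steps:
H = 39 (H = 3*13 = 39)
D(T) = 0
p(K) = 1/(-3 + K) (p(K) = 1/(K - 3) = 1/(-3 + K))
I(a, v) = -28*a
√(I(H*(-3 + p(D(-5))), 651) - 157675) = √(-1092*(-3 + 1/(-3 + 0)) - 157675) = √(-1092*(-3 + 1/(-3)) - 157675) = √(-1092*(-3 - ⅓) - 157675) = √(-1092*(-10)/3 - 157675) = √(-28*(-130) - 157675) = √(3640 - 157675) = √(-154035) = 3*I*√17115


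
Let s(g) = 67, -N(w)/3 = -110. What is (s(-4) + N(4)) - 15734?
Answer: -15337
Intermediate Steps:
N(w) = 330 (N(w) = -3*(-110) = 330)
(s(-4) + N(4)) - 15734 = (67 + 330) - 15734 = 397 - 15734 = -15337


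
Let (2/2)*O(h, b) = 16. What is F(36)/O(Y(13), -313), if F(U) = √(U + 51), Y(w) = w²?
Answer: √87/16 ≈ 0.58296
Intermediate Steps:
O(h, b) = 16
F(U) = √(51 + U)
F(36)/O(Y(13), -313) = √(51 + 36)/16 = √87*(1/16) = √87/16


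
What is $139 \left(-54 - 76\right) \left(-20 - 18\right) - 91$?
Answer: $686569$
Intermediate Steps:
$139 \left(-54 - 76\right) \left(-20 - 18\right) - 91 = 139 \left(\left(-130\right) \left(-38\right)\right) - 91 = 139 \cdot 4940 - 91 = 686660 - 91 = 686569$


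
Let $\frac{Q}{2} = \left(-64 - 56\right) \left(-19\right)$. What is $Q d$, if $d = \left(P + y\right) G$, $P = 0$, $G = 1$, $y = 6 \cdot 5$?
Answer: $136800$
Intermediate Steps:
$y = 30$
$d = 30$ ($d = \left(0 + 30\right) 1 = 30 \cdot 1 = 30$)
$Q = 4560$ ($Q = 2 \left(-64 - 56\right) \left(-19\right) = 2 \left(\left(-120\right) \left(-19\right)\right) = 2 \cdot 2280 = 4560$)
$Q d = 4560 \cdot 30 = 136800$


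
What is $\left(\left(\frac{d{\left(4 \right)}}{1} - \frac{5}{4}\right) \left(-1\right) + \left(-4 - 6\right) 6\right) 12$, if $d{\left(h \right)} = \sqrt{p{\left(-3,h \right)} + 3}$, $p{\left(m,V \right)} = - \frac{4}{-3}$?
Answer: $-705 - 4 \sqrt{39} \approx -729.98$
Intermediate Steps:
$p{\left(m,V \right)} = \frac{4}{3}$ ($p{\left(m,V \right)} = \left(-4\right) \left(- \frac{1}{3}\right) = \frac{4}{3}$)
$d{\left(h \right)} = \frac{\sqrt{39}}{3}$ ($d{\left(h \right)} = \sqrt{\frac{4}{3} + 3} = \sqrt{\frac{13}{3}} = \frac{\sqrt{39}}{3}$)
$\left(\left(\frac{d{\left(4 \right)}}{1} - \frac{5}{4}\right) \left(-1\right) + \left(-4 - 6\right) 6\right) 12 = \left(\left(\frac{\frac{1}{3} \sqrt{39}}{1} - \frac{5}{4}\right) \left(-1\right) + \left(-4 - 6\right) 6\right) 12 = \left(\left(\frac{\sqrt{39}}{3} \cdot 1 - \frac{5}{4}\right) \left(-1\right) - 60\right) 12 = \left(\left(\frac{\sqrt{39}}{3} - \frac{5}{4}\right) \left(-1\right) - 60\right) 12 = \left(\left(- \frac{5}{4} + \frac{\sqrt{39}}{3}\right) \left(-1\right) - 60\right) 12 = \left(\left(\frac{5}{4} - \frac{\sqrt{39}}{3}\right) - 60\right) 12 = \left(- \frac{235}{4} - \frac{\sqrt{39}}{3}\right) 12 = -705 - 4 \sqrt{39}$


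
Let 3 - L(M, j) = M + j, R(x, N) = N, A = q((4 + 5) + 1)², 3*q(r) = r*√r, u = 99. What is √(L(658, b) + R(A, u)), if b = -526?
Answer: I*√30 ≈ 5.4772*I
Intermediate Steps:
q(r) = r^(3/2)/3 (q(r) = (r*√r)/3 = r^(3/2)/3)
A = 1000/9 (A = (((4 + 5) + 1)^(3/2)/3)² = ((9 + 1)^(3/2)/3)² = (10^(3/2)/3)² = ((10*√10)/3)² = (10*√10/3)² = 1000/9 ≈ 111.11)
L(M, j) = 3 - M - j (L(M, j) = 3 - (M + j) = 3 + (-M - j) = 3 - M - j)
√(L(658, b) + R(A, u)) = √((3 - 1*658 - 1*(-526)) + 99) = √((3 - 658 + 526) + 99) = √(-129 + 99) = √(-30) = I*√30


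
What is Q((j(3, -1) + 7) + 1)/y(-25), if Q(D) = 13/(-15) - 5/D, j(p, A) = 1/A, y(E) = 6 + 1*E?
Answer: 166/1995 ≈ 0.083208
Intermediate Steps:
y(E) = 6 + E
Q(D) = -13/15 - 5/D (Q(D) = 13*(-1/15) - 5/D = -13/15 - 5/D)
Q((j(3, -1) + 7) + 1)/y(-25) = (-13/15 - 5/((1/(-1) + 7) + 1))/(6 - 25) = (-13/15 - 5/((-1 + 7) + 1))/(-19) = (-13/15 - 5/(6 + 1))*(-1/19) = (-13/15 - 5/7)*(-1/19) = -166/105*(-1/19) = 166/1995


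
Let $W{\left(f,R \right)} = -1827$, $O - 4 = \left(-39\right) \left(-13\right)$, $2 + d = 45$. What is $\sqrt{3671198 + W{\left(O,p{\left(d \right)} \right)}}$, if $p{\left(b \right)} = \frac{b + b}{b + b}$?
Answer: $\sqrt{3669371} \approx 1915.6$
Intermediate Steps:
$d = 43$ ($d = -2 + 45 = 43$)
$O = 511$ ($O = 4 - -507 = 4 + 507 = 511$)
$p{\left(b \right)} = 1$ ($p{\left(b \right)} = \frac{2 b}{2 b} = 2 b \frac{1}{2 b} = 1$)
$\sqrt{3671198 + W{\left(O,p{\left(d \right)} \right)}} = \sqrt{3671198 - 1827} = \sqrt{3669371}$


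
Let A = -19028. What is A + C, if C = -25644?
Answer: -44672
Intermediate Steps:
A + C = -19028 - 25644 = -44672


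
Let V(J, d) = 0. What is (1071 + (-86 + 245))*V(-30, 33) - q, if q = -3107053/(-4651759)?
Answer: -3107053/4651759 ≈ -0.66793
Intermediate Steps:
q = 3107053/4651759 (q = -3107053*(-1/4651759) = 3107053/4651759 ≈ 0.66793)
(1071 + (-86 + 245))*V(-30, 33) - q = (1071 + (-86 + 245))*0 - 1*3107053/4651759 = (1071 + 159)*0 - 3107053/4651759 = 1230*0 - 3107053/4651759 = 0 - 3107053/4651759 = -3107053/4651759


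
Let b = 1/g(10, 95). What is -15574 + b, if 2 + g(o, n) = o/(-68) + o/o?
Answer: -607420/39 ≈ -15575.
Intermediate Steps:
g(o, n) = -1 - o/68 (g(o, n) = -2 + (o/(-68) + o/o) = -2 + (o*(-1/68) + 1) = -2 + (-o/68 + 1) = -2 + (1 - o/68) = -1 - o/68)
b = -34/39 (b = 1/(-1 - 1/68*10) = 1/(-1 - 5/34) = 1/(-39/34) = -34/39 ≈ -0.87179)
-15574 + b = -15574 - 34/39 = -607420/39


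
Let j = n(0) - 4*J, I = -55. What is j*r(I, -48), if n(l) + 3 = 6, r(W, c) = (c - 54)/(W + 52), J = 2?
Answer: -170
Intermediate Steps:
r(W, c) = (-54 + c)/(52 + W)
n(l) = 3 (n(l) = -3 + 6 = 3)
j = -5 (j = 3 - 4*2 = 3 - 8 = -5)
j*r(I, -48) = -5*(-54 - 48)/(52 - 55) = -5*(-102)/(-3) = -(-5)*(-102)/3 = -5*34 = -170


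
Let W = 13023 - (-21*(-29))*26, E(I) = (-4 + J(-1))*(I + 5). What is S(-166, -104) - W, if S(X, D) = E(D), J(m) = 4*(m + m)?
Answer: 3999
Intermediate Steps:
J(m) = 8*m (J(m) = 4*(2*m) = 8*m)
E(I) = -60 - 12*I (E(I) = (-4 + 8*(-1))*(I + 5) = (-4 - 8)*(5 + I) = -12*(5 + I) = -60 - 12*I)
S(X, D) = -60 - 12*D
W = -2811 (W = 13023 - 609*26 = 13023 - 1*15834 = 13023 - 15834 = -2811)
S(-166, -104) - W = (-60 - 12*(-104)) - 1*(-2811) = (-60 + 1248) + 2811 = 1188 + 2811 = 3999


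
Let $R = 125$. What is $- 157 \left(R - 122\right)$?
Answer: $-471$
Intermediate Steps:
$- 157 \left(R - 122\right) = - 157 \left(125 - 122\right) = \left(-157\right) 3 = -471$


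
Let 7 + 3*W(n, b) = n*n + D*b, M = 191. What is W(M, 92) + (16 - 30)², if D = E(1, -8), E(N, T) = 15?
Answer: 12814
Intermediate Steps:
D = 15
W(n, b) = -7/3 + 5*b + n²/3 (W(n, b) = -7/3 + (n*n + 15*b)/3 = -7/3 + (n² + 15*b)/3 = -7/3 + (5*b + n²/3) = -7/3 + 5*b + n²/3)
W(M, 92) + (16 - 30)² = (-7/3 + 5*92 + (⅓)*191²) + (16 - 30)² = (-7/3 + 460 + (⅓)*36481) + (-14)² = (-7/3 + 460 + 36481/3) + 196 = 12618 + 196 = 12814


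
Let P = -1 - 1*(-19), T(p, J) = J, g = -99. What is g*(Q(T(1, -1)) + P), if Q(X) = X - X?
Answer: -1782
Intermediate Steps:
P = 18 (P = -1 + 19 = 18)
Q(X) = 0
g*(Q(T(1, -1)) + P) = -99*(0 + 18) = -99*18 = -1782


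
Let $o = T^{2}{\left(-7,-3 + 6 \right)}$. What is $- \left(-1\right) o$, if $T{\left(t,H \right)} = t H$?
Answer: $441$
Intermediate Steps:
$T{\left(t,H \right)} = H t$
$o = 441$ ($o = \left(\left(-3 + 6\right) \left(-7\right)\right)^{2} = \left(3 \left(-7\right)\right)^{2} = \left(-21\right)^{2} = 441$)
$- \left(-1\right) o = - \left(-1\right) 441 = \left(-1\right) \left(-441\right) = 441$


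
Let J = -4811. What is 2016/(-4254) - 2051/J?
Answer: -162337/3410999 ≈ -0.047592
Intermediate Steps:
2016/(-4254) - 2051/J = 2016/(-4254) - 2051/(-4811) = 2016*(-1/4254) - 2051*(-1/4811) = -336/709 + 2051/4811 = -162337/3410999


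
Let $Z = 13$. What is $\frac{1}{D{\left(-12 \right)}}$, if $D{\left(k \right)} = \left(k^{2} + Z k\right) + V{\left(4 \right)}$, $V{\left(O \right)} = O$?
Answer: $- \frac{1}{8} \approx -0.125$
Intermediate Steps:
$D{\left(k \right)} = 4 + k^{2} + 13 k$ ($D{\left(k \right)} = \left(k^{2} + 13 k\right) + 4 = 4 + k^{2} + 13 k$)
$\frac{1}{D{\left(-12 \right)}} = \frac{1}{4 + \left(-12\right)^{2} + 13 \left(-12\right)} = \frac{1}{4 + 144 - 156} = \frac{1}{-8} = - \frac{1}{8}$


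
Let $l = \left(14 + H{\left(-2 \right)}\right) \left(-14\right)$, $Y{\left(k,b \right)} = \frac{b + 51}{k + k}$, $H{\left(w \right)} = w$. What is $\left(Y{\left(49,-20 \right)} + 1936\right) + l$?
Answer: $\frac{173295}{98} \approx 1768.3$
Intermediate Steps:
$Y{\left(k,b \right)} = \frac{51 + b}{2 k}$
$l = -168$ ($l = \left(14 - 2\right) \left(-14\right) = 12 \left(-14\right) = -168$)
$\left(Y{\left(49,-20 \right)} + 1936\right) + l = \left(\frac{51 - 20}{2 \cdot 49} + 1936\right) - 168 = \left(\frac{1}{2} \cdot \frac{1}{49} \cdot 31 + 1936\right) - 168 = \left(\frac{31}{98} + 1936\right) - 168 = \frac{189759}{98} - 168 = \frac{173295}{98}$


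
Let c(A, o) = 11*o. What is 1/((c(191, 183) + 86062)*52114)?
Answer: 1/4589940550 ≈ 2.1787e-10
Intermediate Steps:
1/((c(191, 183) + 86062)*52114) = 1/((11*183 + 86062)*52114) = (1/52114)/(2013 + 86062) = (1/52114)/88075 = (1/88075)*(1/52114) = 1/4589940550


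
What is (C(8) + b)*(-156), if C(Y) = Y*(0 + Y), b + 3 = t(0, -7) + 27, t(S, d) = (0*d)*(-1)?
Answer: -13728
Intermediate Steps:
t(S, d) = 0 (t(S, d) = 0*(-1) = 0)
b = 24 (b = -3 + (0 + 27) = -3 + 27 = 24)
C(Y) = Y² (C(Y) = Y*Y = Y²)
(C(8) + b)*(-156) = (8² + 24)*(-156) = (64 + 24)*(-156) = 88*(-156) = -13728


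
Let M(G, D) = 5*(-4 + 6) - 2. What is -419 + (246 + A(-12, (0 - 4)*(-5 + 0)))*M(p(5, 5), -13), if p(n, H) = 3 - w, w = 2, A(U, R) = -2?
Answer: 1533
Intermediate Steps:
p(n, H) = 1 (p(n, H) = 3 - 1*2 = 3 - 2 = 1)
M(G, D) = 8 (M(G, D) = 5*2 - 2 = 10 - 2 = 8)
-419 + (246 + A(-12, (0 - 4)*(-5 + 0)))*M(p(5, 5), -13) = -419 + (246 - 2)*8 = -419 + 244*8 = -419 + 1952 = 1533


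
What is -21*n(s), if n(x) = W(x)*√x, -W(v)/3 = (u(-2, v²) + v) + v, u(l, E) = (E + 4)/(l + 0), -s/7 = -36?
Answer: -11812500*√7 ≈ -3.1253e+7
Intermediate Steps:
s = 252 (s = -7*(-36) = 252)
u(l, E) = (4 + E)/l
W(v) = 6 - 6*v + 3*v²/2 (W(v) = -3*(((4 + v²)/(-2) + v) + v) = -3*((-(4 + v²)/2 + v) + v) = -3*(((-2 - v²/2) + v) + v) = -3*((-2 + v - v²/2) + v) = -3*(-2 + 2*v - v²/2) = 6 - 6*v + 3*v²/2)
n(x) = √x*(6 - 6*x + 3*x²/2) (n(x) = (6 - 6*x + 3*x²/2)*√x = √x*(6 - 6*x + 3*x²/2))
-21*n(s) = -63*√252*(4 + 252² - 4*252)/2 = -63*6*√7*(4 + 63504 - 1008)/2 = -63*6*√7*62500/2 = -11812500*√7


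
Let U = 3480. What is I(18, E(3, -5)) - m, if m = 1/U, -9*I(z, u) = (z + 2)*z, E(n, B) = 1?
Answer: -139201/3480 ≈ -40.000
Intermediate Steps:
I(z, u) = -z*(2 + z)/9 (I(z, u) = -(z + 2)*z/9 = -(2 + z)*z/9 = -z*(2 + z)/9)
m = 1/3480 ≈ 0.00028736
I(18, E(3, -5)) - m = -1/9*18*(2 + 18) - 1*1/3480 = -1/9*18*20 - 1/3480 = -40 - 1/3480 = -139201/3480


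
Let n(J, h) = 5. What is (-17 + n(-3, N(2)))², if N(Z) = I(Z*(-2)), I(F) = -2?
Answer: 144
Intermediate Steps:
N(Z) = -2
(-17 + n(-3, N(2)))² = (-17 + 5)² = (-12)² = 144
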